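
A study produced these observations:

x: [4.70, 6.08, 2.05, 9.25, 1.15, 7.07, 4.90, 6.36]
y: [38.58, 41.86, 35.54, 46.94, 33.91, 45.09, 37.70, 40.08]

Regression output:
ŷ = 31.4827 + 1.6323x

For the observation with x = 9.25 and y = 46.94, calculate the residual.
Residual = 0.3585

The residual is the difference between the actual value and the predicted value:

Residual = y - ŷ

Step 1: Calculate predicted value
ŷ = 31.4827 + 1.6323 × 9.25
ŷ = 46.5815

Step 2: Calculate residual
Residual = 46.94 - 46.5815
Residual = 0.3585

Interpretation: the model underestimates the actual value by 0.3585 at this point (positive residual → observation lies above the fitted line).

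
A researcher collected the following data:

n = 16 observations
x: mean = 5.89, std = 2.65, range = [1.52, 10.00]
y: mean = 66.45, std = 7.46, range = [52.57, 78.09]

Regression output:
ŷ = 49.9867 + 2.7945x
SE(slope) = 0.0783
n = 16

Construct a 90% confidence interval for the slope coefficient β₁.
The 90% CI for β₁ is (2.6566, 2.9324)

Confidence interval for the slope:

The 90% CI for β₁ is: β̂₁ ± t*(α/2, n-2) × SE(β̂₁)

Step 1: Find critical t-value
- Confidence level = 0.9
- Degrees of freedom = n - 2 = 16 - 2 = 14
- t*(α/2, 14) = 1.7613

Step 2: Calculate margin of error
Margin = 1.7613 × 0.0783 = 0.1379

Step 3: Construct interval
CI = 2.7945 ± 0.1379
CI = (2.6566, 2.9324)

Interpretation: each one-unit increase in x is associated with a change in mean y of between 2.6566 and 2.9324, with 90% confidence.
Since 0 is outside the interval, a two-sided test at α = 0.10 would reject H₀: β₁ = 0.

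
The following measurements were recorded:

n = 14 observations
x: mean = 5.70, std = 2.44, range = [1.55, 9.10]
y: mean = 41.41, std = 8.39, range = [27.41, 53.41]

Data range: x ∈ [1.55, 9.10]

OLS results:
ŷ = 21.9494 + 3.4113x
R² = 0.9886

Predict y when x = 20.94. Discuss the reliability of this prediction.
ŷ = 93.3820 (extrapolation — x = 20.94 lies outside [1.55, 9.10], so reliability is low).

Prediction calculation:
ŷ = 21.9494 + 3.4113 × 20.94
ŷ = 93.3820

Reliability:
- Data range: x ∈ [1.55, 9.10]
- Prediction point: x = 20.94 is 11.84 units above the observed range → this is EXTRAPOLATION, not interpolation

Why that matters here:
- The standard error of prediction grows with (x − x̄)², and x = 20.94 is far from x̄ = 5.70
- Real relationships often flatten, saturate, or turn nonlinear at extremes

The R² = 0.9886 only validates the fit within [1.55, 9.10]; treat ŷ = 93.3820 with caution.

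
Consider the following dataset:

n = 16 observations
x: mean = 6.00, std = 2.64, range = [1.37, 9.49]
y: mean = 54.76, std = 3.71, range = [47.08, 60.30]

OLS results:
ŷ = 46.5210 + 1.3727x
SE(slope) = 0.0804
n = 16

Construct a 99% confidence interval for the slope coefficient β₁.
The 99% CI for β₁ is (1.1334, 1.6120)

Confidence interval for the slope:

The 99% CI for β₁ is: β̂₁ ± t*(α/2, n-2) × SE(β̂₁)

Step 1: Find critical t-value
- Confidence level = 0.99
- Degrees of freedom = n - 2 = 16 - 2 = 14
- t*(α/2, 14) = 2.9768

Step 2: Calculate margin of error
Margin = 2.9768 × 0.0804 = 0.2393

Step 3: Construct interval
CI = 1.3727 ± 0.2393
CI = (1.1334, 1.6120)

Interpretation: intervals built this way capture the true β₁ in 99% of repeated samples; here the plausible range for the per-unit effect of x on y is 1.1334 to 1.6120.
Both endpoints are positive, so the data support a genuinely positive slope at this confidence level.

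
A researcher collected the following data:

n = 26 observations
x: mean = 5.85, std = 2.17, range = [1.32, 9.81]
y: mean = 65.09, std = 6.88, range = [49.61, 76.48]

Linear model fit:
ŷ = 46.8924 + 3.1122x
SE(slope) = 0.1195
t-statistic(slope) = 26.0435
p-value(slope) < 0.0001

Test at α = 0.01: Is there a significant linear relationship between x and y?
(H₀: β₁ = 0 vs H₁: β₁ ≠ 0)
Since p-value < 0.0001 < α = 0.01, reject H₀ — the slope is significantly different from 0.

Hypothesis test for the slope coefficient:

H₀: β₁ = 0 (no linear relationship)
H₁: β₁ ≠ 0 (linear relationship exists)

Test statistic: t = β̂₁ / SE(β̂₁) = 3.1122 / 0.1195 = 26.0435

With df = 24, the two-sided p-value for |t| = 26.0435 is <0.0001.

Decision rule: reject H₀ if p-value < α.
p-value < 0.0001 < α = 0.01 → reject H₀.

At α = 0.01 the data do provide convincing evidence of a nonzero slope.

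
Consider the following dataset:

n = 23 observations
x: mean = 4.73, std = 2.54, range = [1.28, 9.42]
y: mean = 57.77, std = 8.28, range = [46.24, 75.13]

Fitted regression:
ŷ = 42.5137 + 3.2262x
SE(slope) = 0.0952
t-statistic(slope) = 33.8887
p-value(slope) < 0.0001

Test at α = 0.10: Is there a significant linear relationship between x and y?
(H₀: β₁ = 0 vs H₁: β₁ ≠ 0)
p-value < 0.0001 < α = 0.10, so we reject H₀. The relationship is significant.

Hypothesis test for the slope coefficient:

H₀: β₁ = 0 (no linear relationship)
H₁: β₁ ≠ 0 (linear relationship exists)

Test statistic: t = β̂₁ / SE(β̂₁) = 3.2262 / 0.0952 = 33.8887

With df = 21, the two-sided p-value for |t| = 33.8887 is <0.0001.

Decision rule: reject H₀ if p-value < α.
p-value < 0.0001 < α = 0.10 → reject H₀.

At α = 0.10 the data do provide convincing evidence of a nonzero slope.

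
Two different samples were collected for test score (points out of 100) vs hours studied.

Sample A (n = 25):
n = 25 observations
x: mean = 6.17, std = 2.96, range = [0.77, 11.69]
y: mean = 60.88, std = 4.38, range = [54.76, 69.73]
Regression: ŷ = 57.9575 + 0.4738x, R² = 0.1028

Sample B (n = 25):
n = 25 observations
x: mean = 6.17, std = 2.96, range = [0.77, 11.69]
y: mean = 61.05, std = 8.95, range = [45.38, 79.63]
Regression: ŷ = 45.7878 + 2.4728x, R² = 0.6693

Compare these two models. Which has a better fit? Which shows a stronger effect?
Model B has the better fit (R² = 0.6693 vs 0.1028). Model B shows the stronger effect (|β₁| = 2.4728 vs 0.4738).

Model Comparison:

Fit — compare R²:
- Model A: R² = 0.1028 → 10.28% of variance in test score explained
- Model B: R² = 0.6693 → 66.93% of variance in test score explained
- 0.6693 > 0.1028 → Model B has the better fit

Strength of effect — compare |β₁|:
- Model A: β₁ = 0.4738 → predicted test score rises 0.4738 points per additional hour of study time
- Model B: β₁ = 2.4728 → predicted test score rises 2.4728 points per additional hour of study time
- |0.4738| < |2.4728| → Model B shows the stronger marginal effect

Notes:
- A steeper slope doesn't make a better model if the scatter around the line is large.
- The two samples could reflect different populations, time periods, or measurement quality.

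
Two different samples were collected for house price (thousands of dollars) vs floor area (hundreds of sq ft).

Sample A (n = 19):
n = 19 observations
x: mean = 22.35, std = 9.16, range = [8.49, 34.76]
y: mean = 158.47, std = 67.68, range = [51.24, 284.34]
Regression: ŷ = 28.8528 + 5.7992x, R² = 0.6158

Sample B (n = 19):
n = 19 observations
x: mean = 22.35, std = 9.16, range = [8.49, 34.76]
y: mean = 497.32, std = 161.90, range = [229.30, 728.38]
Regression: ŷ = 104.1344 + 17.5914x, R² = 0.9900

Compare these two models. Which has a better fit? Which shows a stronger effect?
Model B has the better fit (R² = 0.9900 vs 0.6158). Model B shows the stronger effect (|β₁| = 17.5914 vs 5.7992).

Model Comparison:

Fit — compare R²:
- Model A: R² = 0.6158 → 61.58% of variance in house price explained
- Model B: R² = 0.9900 → 99.00% of variance in house price explained
- 0.9900 > 0.6158 → Model B has the better fit

Which has the larger per-hundred sq ft effect? (|β₁|)
- Model A: β₁ = 5.7992 → predicted house price rises 5.7992 thousand dollars per additional hundred sq ft of floor area
- Model B: β₁ = 17.5914 → predicted house price rises 17.5914 thousand dollars per additional hundred sq ft of floor area
- |5.7992| < |17.5914| → Model B shows the stronger marginal effect

Notes:
- A steeper slope doesn't make a better model if the scatter around the line is large.
- R² measures how tightly points cluster around the line; β₁ measures how steep the line is — they answer different questions.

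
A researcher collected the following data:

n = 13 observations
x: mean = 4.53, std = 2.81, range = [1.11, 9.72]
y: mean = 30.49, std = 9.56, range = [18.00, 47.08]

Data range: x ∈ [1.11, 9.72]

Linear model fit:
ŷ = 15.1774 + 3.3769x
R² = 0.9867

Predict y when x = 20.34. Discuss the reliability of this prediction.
ŷ = 83.8635, but this is extrapolation (above the data range [1.11, 9.72]) and may be unreliable.

Prediction calculation:
ŷ = 15.1774 + 3.3769 × 20.34
ŷ = 83.8635

Reliability:
- Data range: x ∈ [1.11, 9.72]
- Prediction point: x = 20.34 is 10.62 units above the observed range → this is EXTRAPOLATION, not interpolation

Why that matters here:
- The linear relationship may not hold outside the observed range
- R² describes fit only over the sampled x values; it says nothing about behaviour beyond them
- There are no observations near this x to validate the fitted line there

A defensible statement: 'if the linear trend continued to x = 20.34, y would be about 83.8635' — the premise is untested.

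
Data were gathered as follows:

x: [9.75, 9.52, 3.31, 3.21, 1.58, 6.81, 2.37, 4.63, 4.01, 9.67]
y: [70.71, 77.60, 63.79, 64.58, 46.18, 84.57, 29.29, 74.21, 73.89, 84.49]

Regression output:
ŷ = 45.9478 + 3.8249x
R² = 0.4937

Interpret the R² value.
R² = 0.4937 means 49.37% of the variation in y is explained by the linear relationship with x. This indicates a moderate fit.

R² = 1 − SS_res/SS_tot compares the residual scatter to the total scatter of y about its mean.

Here R² = 0.4937:
- Explained: 49.37% of the variation in y
- Unexplained (residual): 100% − 49.37% = 50.63%
- Rule of thumb (below 0.3 weak; 0.3 to below 0.7 moderate; 0.7 and above strong) → moderate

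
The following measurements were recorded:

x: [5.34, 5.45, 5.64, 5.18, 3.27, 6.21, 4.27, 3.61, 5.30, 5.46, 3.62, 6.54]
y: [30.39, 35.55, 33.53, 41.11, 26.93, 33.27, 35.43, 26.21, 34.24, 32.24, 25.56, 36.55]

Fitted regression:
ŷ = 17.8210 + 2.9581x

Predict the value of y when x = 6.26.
ŷ = 36.3387

To predict y for x = 6.26, substitute into the regression equation:

ŷ = 17.8210 + 2.9581 × 6.26
ŷ = 17.8210 + 18.5177
ŷ = 36.3387

This is a point prediction; actual observations scatter around it by roughly the residual standard deviation.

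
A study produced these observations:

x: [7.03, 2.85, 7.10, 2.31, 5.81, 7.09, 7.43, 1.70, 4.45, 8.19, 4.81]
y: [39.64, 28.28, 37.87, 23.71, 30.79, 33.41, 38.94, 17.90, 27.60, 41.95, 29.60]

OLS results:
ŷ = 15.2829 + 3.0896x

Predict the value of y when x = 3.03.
ŷ = 24.6444

Plug x = 3.03 into the fitted line:

ŷ = 15.2829 + 3.0896 × 3.03
ŷ = 15.2829 + 9.3615
ŷ = 24.6444

This is the fitted mean response at that x — an individual observation would come with a wider prediction interval.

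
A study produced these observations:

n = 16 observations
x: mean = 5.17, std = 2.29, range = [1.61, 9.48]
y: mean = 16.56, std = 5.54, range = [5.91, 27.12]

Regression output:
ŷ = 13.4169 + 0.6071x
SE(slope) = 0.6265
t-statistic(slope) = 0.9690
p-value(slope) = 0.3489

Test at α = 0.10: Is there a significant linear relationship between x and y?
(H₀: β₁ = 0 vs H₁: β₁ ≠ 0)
Since p-value = 0.3489 ≥ α = 0.10, fail to reject H₀ — the slope is not significantly different from 0.

Hypothesis test for the slope coefficient:

H₀: β₁ = 0 (no linear relationship)
H₁: β₁ ≠ 0 (linear relationship exists)

Test statistic: t = β̂₁ / SE(β̂₁) = 0.6071 / 0.6265 = 0.9690

The p-value (0.3489) is the probability, under H₀, of a t-statistic at least as extreme as |t| = 0.9690 (two-sided, df = n − 2 = 14).

Decision rule: reject H₀ if p-value < α.
p-value = 0.3489 ≥ α = 0.10 → fail to reject H₀.

Conclusion: the linear association between x and y is not significant at the 10% level.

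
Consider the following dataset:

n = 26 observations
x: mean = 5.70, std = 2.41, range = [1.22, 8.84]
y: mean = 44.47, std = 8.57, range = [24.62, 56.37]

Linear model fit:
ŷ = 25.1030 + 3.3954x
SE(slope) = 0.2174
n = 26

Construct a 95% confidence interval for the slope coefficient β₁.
The 95% CI for β₁ is (2.9467, 3.8441)

Confidence interval for the slope:

The 95% CI for β₁ is: β̂₁ ± t*(α/2, n-2) × SE(β̂₁)

Step 1: Find critical t-value
- Confidence level = 0.95
- Degrees of freedom = n - 2 = 26 - 2 = 24
- t*(α/2, 24) = 2.0639

Step 2: Calculate margin of error
Margin = 2.0639 × 0.2174 = 0.4487

Step 3: Construct interval
CI = 3.3954 ± 0.4487
CI = (2.9467, 3.8441)

Interpretation: each one-unit increase in x is associated with a change in mean y of between 2.9467 and 3.8441, with 95% confidence.
Since 0 is outside the interval, a two-sided test at α = 0.05 would reject H₀: β₁ = 0.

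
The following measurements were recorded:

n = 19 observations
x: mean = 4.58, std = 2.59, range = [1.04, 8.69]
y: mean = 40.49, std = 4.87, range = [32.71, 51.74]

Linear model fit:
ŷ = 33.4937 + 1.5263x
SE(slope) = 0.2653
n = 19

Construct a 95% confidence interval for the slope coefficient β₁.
The 95% CI for β₁ is (0.9666, 2.0860)

Confidence interval for the slope:

The 95% CI for β₁ is: β̂₁ ± t*(α/2, n-2) × SE(β̂₁)

Step 1: Find critical t-value
- Confidence level = 0.95
- Degrees of freedom = n - 2 = 19 - 2 = 17
- t*(α/2, 17) = 2.1098

Step 2: Calculate margin of error
Margin = 2.1098 × 0.2653 = 0.5597

Step 3: Construct interval
CI = 1.5263 ± 0.5597
CI = (0.9666, 2.0860)

Interpretation: each one-unit increase in x is associated with a change in mean y of between 0.9666 and 2.0860, with 95% confidence.
Both endpoints are positive, so the data support a genuinely positive slope at this confidence level.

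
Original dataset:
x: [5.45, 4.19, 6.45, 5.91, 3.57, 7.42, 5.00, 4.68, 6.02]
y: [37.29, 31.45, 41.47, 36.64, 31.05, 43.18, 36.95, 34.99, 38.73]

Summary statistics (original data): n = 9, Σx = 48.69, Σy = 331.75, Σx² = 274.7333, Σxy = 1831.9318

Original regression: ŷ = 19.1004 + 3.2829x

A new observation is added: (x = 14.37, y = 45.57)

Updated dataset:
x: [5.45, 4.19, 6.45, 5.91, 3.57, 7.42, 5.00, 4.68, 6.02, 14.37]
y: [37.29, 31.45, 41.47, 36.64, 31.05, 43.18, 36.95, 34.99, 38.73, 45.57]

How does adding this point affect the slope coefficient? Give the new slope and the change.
The slope changes from 3.2829 to 1.2850 (change of -1.9979, or -60.9%).

The new point has HIGH LEVERAGE: x = 14.37 is far from the original mean x̄ = 48.69/9 ≈ 5.41 (original range [3.57, 7.42]).

Step 1: Update the sums with the new point (n goes from 9 to 10)
Σx  = 48.69 + 14.37 = 63.06
Σy  = 331.75 + 45.57 = 377.32
Σx² = 274.7333 + 14.37² = 274.7333 + 206.4969 = 481.2302
Σxy = 1831.9318 + 14.37×45.57 = 1831.9318 + 654.8409 = 2486.7727

Step 2: Recompute the slope with b₁ = (nΣxy − ΣxΣy) / (nΣx² − (Σx)²)
Numerator   = 10×2486.7727 − 63.06×377.32 = 24867.7270 − 23793.7992 = 1073.9278
Denominator = 10×481.2302 − 63.06² = 4812.3020 − 3976.5636 = 835.7384
b₁(new) = 1073.9278 / 835.7384 = 1.2850

(Same formula on the original sums: (9×1831.9318 − 48.69×331.75) / (9×274.7333 − 48.69²) = 334.4787 / 101.8836 = 3.2829, matching the given fit.)

Step 3: Change in slope
Δβ₁ = 1.2850 − 3.2829 = -1.9979
Relative change = -1.9979 / 3.2829 × 100% = -60.9%
→ the slope decreases when the point is added.

Because the point sits below the extension of the original line at a high-leverage x, it tilts the fit down.
In practice: refit with and without it and report both if conclusions differ; check such a point for data-entry or measurement error.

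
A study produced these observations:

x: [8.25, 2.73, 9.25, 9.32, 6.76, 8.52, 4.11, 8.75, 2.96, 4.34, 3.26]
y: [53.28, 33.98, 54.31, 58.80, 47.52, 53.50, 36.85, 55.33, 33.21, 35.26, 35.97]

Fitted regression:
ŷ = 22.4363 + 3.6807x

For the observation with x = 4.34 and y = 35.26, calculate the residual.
Residual = -3.1505

The residual is the difference between the actual value and the predicted value:

Residual = y - ŷ

Step 1: Calculate predicted value
ŷ = 22.4363 + 3.6807 × 4.34
ŷ = 38.4105

Step 2: Calculate residual
Residual = 35.26 - 38.4105
Residual = -3.1505

Sign check: y < ŷ, so the point is below the line and the fit overestimates here.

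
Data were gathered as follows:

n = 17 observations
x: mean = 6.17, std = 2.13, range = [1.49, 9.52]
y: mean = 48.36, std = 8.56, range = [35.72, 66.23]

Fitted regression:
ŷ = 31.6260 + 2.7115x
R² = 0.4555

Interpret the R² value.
The model explains 45.55% of the variance in y (R² = 0.4555), leaving 54.45% unexplained; the fit is moderate.

R² = 1 − SS_res/SS_tot compares the residual scatter to the total scatter of y about its mean.

Here R² = 0.4555:
- Explained: 45.55% of the variation in y
- Unexplained (residual): 100% − 45.55% = 54.45%
- Rule of thumb (below 0.3 weak; 0.3 to below 0.7 moderate; 0.7 and above strong) → moderate

Note: R² says nothing about causation, and a high R² does not by itself mean the linear form is appropriate — check the residuals.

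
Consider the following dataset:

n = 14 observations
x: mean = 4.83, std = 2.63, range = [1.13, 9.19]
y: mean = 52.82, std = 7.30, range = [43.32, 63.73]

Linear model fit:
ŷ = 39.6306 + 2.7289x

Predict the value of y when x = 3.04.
ŷ = 47.9265

To predict y for x = 3.04, substitute into the regression equation:

ŷ = 39.6306 + 2.7289 × 3.04
ŷ = 39.6306 + 8.2959
ŷ = 47.9265

This is the fitted mean response at that x — an individual observation would come with a wider prediction interval.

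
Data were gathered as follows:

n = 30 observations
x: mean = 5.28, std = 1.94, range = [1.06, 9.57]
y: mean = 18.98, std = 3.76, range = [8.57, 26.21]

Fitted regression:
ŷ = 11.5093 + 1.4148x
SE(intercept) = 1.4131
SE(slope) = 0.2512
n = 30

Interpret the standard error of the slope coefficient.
SE(slope) = 0.2512 measures the uncertainty in the estimated slope. The coefficient is estimated precisely (SE/|β̂₁| = 17.8%).

SE(β̂₁) = s / √Sxx, where s is the residual standard deviation and Sxx = Σ(x − x̄)². It is the yardstick for how far β̂₁ = 1.4148 could plausibly be from the true slope.

Relative precision:
- SE / |β̂₁| = 0.2512 / 1.4148 = 17.8%
- Rule of thumb (under 20%: precise; 20% to under 50%: moderately precise; 50% or more: imprecise) → precise

Rough 95% range (±2 SE): 1.4148 ± 0.5024 → (0.9124, 1.9172).

What drives SE(β̂₁): larger n (here n = 30) → smaller SE; more residual scatter → larger SE.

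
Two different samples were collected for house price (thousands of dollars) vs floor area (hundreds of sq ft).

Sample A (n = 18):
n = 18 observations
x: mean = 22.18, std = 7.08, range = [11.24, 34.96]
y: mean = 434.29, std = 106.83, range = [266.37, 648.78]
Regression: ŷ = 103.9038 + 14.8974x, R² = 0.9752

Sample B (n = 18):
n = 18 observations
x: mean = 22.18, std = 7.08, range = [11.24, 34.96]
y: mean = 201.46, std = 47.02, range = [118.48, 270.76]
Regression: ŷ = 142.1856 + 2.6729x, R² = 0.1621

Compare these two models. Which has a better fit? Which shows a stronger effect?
Model A has the better fit (R² = 0.9752 vs 0.1621). Model A shows the stronger effect (|β₁| = 14.8974 vs 2.6729).

Model Comparison:

Goodness of fit (R²):
- Model A: R² = 0.9752 → 97.52% of variance in house price explained
- Model B: R² = 0.1621 → 16.21% of variance in house price explained
- 0.9752 > 0.1621 → Model A has the better fit

Strength of effect — compare |β₁|:
- Model A: β₁ = 14.8974 → predicted house price rises 14.8974 thousand dollars per additional hundred sq ft of floor area
- Model B: β₁ = 2.6729 → predicted house price rises 2.6729 thousand dollars per additional hundred sq ft of floor area
- |14.8974| > |2.6729| → Model A shows the stronger marginal effect

Note: A steeper slope doesn't make a better model if the scatter around the line is large.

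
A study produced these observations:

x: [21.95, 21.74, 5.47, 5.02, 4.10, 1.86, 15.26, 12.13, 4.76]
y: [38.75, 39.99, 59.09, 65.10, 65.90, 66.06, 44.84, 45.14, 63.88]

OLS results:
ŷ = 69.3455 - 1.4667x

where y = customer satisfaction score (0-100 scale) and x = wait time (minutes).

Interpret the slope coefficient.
An increase of one minute in wait time is associated with a 1.4667 points decrease in predicted satisfaction score.

The slope coefficient β₁ = -1.4667 represents the marginal effect of wait time on satisfaction score.

Interpretation:
- Wait time up by 1 minute → predicted satisfaction score decreases by 1.4667 points
- The effect is assumed constant over the observed range of x (linearity)
- The sign (−) gives the direction; the magnitude 1.4667 gives the size of the effect per minute

(β₀ = 69.3455 is the fitted value at x = 0 and is not part of the slope interpretation.)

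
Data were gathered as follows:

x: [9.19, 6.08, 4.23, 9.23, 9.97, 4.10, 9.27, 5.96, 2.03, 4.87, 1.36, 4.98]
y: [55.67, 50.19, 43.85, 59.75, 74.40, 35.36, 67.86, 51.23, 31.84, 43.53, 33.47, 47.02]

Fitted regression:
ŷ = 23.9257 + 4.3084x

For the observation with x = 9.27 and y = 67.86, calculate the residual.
Residual = 3.9954

The residual is the difference between the actual value and the predicted value:

Residual = y - ŷ

Step 1: Calculate predicted value
ŷ = 23.9257 + 4.3084 × 9.27
ŷ = 63.8646

Step 2: Calculate residual
Residual = 67.86 - 63.8646
Residual = 3.9954

The residual is positive, so the observed y = 67.86 sits above the regression line (the line underestimates it by 3.9954).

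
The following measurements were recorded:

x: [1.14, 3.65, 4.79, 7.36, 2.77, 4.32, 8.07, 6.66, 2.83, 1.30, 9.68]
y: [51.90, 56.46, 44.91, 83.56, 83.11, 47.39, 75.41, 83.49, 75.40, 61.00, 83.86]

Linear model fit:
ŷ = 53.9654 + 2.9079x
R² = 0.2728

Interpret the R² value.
About 27.28% of the variability in y is accounted for by the regression on x (R² = 0.2728) — a weak linear fit.

R² = 1 − SS_res/SS_tot compares the residual scatter to the total scatter of y about its mean.

Here R² = 0.2728:
- Explained: 27.28% of the variation in y
- Unexplained (residual): 100% − 27.28% = 72.72%
- Rule of thumb (below 0.3 weak; 0.3 to below 0.7 moderate; 0.7 and above strong) → weak

Note: R² says nothing about causation, and a high R² does not by itself mean the linear form is appropriate — check the residuals.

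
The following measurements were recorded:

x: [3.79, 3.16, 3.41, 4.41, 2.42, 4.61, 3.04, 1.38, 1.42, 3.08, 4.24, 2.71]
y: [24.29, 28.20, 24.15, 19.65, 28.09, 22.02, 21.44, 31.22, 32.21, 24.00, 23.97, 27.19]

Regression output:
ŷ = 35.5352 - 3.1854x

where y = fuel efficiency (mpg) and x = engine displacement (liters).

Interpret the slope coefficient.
An increase of one liter in engine displacement is associated with a 3.1854 mpg decrease in predicted fuel efficiency.

β₁ = -3.1854 is the change in predicted fuel efficiency (mpg) per additional liter of engine displacement.

Interpretation:
- Engine displacement up by 1 liter → predicted fuel efficiency decreases by 3.1854 mpg
- This is a linear approximation: the same per-unit change is assumed across the whole observed x range
- The sign (−) gives the direction; the magnitude 3.1854 gives the size of the effect per liter

(β₀ = 35.5352 is the fitted value at x = 0 and is not part of the slope interpretation.)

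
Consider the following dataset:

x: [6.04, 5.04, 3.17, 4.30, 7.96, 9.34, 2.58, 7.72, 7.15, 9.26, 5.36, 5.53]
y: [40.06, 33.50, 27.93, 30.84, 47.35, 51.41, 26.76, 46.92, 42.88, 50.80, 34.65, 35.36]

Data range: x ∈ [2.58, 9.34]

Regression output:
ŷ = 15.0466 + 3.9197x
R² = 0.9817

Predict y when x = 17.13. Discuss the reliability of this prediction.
The equation gives ŷ = 82.1911; however x = 17.13 is 7.79 units above the observed range, so this extrapolated value should not be trusted.

Prediction calculation:
ŷ = 15.0466 + 3.9197 × 17.13
ŷ = 82.1911

Reliability:
- Data range: x ∈ [2.58, 9.34]
- Prediction point: x = 17.13 is 7.79 units above the observed range → this is EXTRAPOLATION, not interpolation

Why that matters here:
- There are no observations near this x to validate the fitted line there
- R² describes fit only over the sampled x values; it says nothing about behaviour beyond them
- Real relationships often flatten, saturate, or turn nonlinear at extremes

The R² = 0.9817 only validates the fit within [2.58, 9.34]; treat ŷ = 82.1911 with caution.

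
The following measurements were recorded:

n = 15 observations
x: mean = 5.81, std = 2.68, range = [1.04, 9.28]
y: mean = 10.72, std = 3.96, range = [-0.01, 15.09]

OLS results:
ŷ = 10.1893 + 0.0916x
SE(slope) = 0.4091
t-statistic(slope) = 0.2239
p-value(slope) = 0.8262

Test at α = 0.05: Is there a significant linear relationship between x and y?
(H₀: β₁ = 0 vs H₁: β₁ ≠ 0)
Fail to reject H₀: p-value = 0.8262 ≥ α = 0.05. The linear relationship is not significant at the 5% level.

Hypothesis test for the slope coefficient:

H₀: β₁ = 0 (no linear relationship)
H₁: β₁ ≠ 0 (linear relationship exists)

Test statistic: t = β̂₁ / SE(β̂₁) = 0.0916 / 0.4091 = 0.2239

The p-value (0.8262) is the probability, under H₀, of a t-statistic at least as extreme as |t| = 0.2239 (two-sided, df = n − 2 = 13).

Decision rule: reject H₀ if p-value < α.
p-value = 0.8262 ≥ α = 0.05 → fail to reject H₀.

Conclusion: the linear association between x and y is not significant at the 5% level.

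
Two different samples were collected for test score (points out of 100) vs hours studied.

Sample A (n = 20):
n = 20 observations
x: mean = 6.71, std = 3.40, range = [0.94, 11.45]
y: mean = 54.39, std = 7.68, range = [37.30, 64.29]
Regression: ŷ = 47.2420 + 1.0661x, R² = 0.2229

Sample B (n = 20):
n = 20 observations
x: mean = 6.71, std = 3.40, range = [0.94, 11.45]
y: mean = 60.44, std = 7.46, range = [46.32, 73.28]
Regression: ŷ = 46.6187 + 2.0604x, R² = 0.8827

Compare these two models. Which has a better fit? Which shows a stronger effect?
Model B has the better fit (R² = 0.8827 vs 0.2229). Model B shows the stronger effect (|β₁| = 2.0604 vs 1.0661).

Model Comparison:

Which explains more variance? (R²)
- Model A: R² = 0.2229 → 22.29% of variance in test score explained
- Model B: R² = 0.8827 → 88.27% of variance in test score explained
- 0.8827 > 0.2229 → Model B has the better fit

Effect size (slope magnitude):
- Model A: β₁ = 1.0661 → predicted test score rises 1.0661 points per additional hour of study time
- Model B: β₁ = 2.0604 → predicted test score rises 2.0604 points per additional hour of study time
- |1.0661| < |2.0604| → Model B shows the stronger marginal effect

Note: A steeper slope doesn't make a better model if the scatter around the line is large.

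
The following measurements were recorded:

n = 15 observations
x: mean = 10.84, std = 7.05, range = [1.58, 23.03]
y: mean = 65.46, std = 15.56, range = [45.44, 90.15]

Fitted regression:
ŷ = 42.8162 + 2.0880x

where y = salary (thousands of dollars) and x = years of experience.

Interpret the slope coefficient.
On average, salary is about 2.0880 thousand dollars higher for every extra year of experience.

β₁ = 2.0880 is the change in predicted salary (thousand dollars) per additional year of experience.

Interpretation:
- Experience up by 1 year → predicted salary increases by 2.0880 thousand dollars
- This is a linear approximation: the same per-unit change is assumed across the whole observed x range

(β₀ = 42.8162 is the fitted value at x = 0 and is not part of the slope interpretation.)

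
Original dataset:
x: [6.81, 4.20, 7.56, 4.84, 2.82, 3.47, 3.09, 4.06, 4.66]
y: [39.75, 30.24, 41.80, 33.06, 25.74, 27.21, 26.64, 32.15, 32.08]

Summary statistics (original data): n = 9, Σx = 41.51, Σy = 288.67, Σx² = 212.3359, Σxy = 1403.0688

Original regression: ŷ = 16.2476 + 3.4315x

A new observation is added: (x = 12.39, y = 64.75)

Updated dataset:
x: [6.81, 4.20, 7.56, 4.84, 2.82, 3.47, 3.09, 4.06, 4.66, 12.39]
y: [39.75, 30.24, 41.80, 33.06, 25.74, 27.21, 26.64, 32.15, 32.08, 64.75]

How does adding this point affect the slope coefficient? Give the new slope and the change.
Adding the point moves β₁ from 3.4315 to 3.9878, i.e. it increases by 0.5563 (+16.2%).

The new point has HIGH LEVERAGE: x = 12.39 is far from the original mean x̄ = 41.51/9 ≈ 4.61 (original range [2.82, 7.56]).

Step 1: Update the sums with the new point (n goes from 9 to 10)
Σx  = 41.51 + 12.39 = 53.90
Σy  = 288.67 + 64.75 = 353.42
Σx² = 212.3359 + 12.39² = 212.3359 + 153.5121 = 365.8480
Σxy = 1403.0688 + 12.39×64.75 = 1403.0688 + 802.2525 = 2205.3213

Step 2: Recompute the slope with b₁ = (nΣxy − ΣxΣy) / (nΣx² − (Σx)²)
Numerator   = 10×2205.3213 − 53.90×353.42 = 22053.2130 − 19049.3380 = 3003.8750
Denominator = 10×365.8480 − 53.90² = 3658.4800 − 2905.2100 = 753.2700
b₁(new) = 3003.8750 / 753.2700 = 3.9878

(Same formula on the original sums: (9×1403.0688 − 41.51×288.67) / (9×212.3359 − 41.51²) = 644.9275 / 187.9430 = 3.4315, matching the given fit.)

Step 3: Change in slope
Δβ₁ = 3.9878 − 3.4315 = +0.5563
Relative change = +0.5563 / 3.4315 × 100% = +16.2%
→ the slope increases when the point is added.

Because the point sits above the extension of the original line at a high-leverage x, it tilts the fit up.
In practice: examine leverage (hᵢ) and Cook's distance rather than deleting it automatically; check such a point for data-entry or measurement error.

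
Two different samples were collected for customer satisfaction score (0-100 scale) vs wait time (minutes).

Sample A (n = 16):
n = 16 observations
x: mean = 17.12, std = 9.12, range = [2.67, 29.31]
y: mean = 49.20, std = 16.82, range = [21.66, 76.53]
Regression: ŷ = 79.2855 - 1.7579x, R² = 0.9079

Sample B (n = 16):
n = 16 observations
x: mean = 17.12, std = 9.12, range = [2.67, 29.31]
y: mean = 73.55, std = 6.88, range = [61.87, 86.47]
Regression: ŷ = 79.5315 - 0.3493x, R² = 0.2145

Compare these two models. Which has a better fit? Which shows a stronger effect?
Model A has the better fit (R² = 0.9079 vs 0.2145). Model A shows the stronger effect (|β₁| = 1.7579 vs 0.3493).

Model Comparison:

Goodness of fit (R²):
- Model A: R² = 0.9079 → 90.79% of variance in satisfaction score explained
- Model B: R² = 0.2145 → 21.45% of variance in satisfaction score explained
- 0.9079 > 0.2145 → Model A has the better fit

Effect size (slope magnitude):
- Model A: β₁ = -1.7579 → predicted satisfaction score falls 1.7579 points per additional minute of wait time
- Model B: β₁ = -0.3493 → predicted satisfaction score falls 0.3493 points per additional minute of wait time
- |-1.7579| > |-0.3493| → Model A shows the stronger marginal effect

Notes:
- The two samples could reflect different populations, time periods, or measurement quality.
- A better fit (higher R²) doesn't necessarily mean a more important relationship.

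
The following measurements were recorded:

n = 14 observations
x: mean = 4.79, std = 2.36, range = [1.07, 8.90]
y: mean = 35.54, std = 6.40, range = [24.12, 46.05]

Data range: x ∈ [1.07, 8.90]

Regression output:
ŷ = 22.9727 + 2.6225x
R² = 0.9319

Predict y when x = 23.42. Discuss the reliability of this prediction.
ŷ = 84.3917, but this is extrapolation (above the data range [1.07, 8.90]) and may be unreliable.

Prediction calculation:
ŷ = 22.9727 + 2.6225 × 23.42
ŷ = 84.3917

Reliability:
- Data range: x ∈ [1.07, 8.90]
- Prediction point: x = 23.42 is 14.52 units above the observed range → this is EXTRAPOLATION, not interpolation

Why that matters here:
- R² describes fit only over the sampled x values; it says nothing about behaviour beyond them
- The standard error of prediction grows with (x − x̄)², and x = 23.42 is far from x̄ = 4.79
- There are no observations near this x to validate the fitted line there

A defensible statement: 'if the linear trend continued to x = 23.42, y would be about 84.3917' — the premise is untested.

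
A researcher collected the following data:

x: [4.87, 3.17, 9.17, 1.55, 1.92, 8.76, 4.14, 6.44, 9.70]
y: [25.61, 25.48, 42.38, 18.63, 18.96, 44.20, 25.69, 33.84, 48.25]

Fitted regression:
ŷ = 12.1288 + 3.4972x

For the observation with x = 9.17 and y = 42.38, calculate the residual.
Residual = -1.8181

The residual is the difference between the actual value and the predicted value:

Residual = y - ŷ

Step 1: Calculate predicted value
ŷ = 12.1288 + 3.4972 × 9.17
ŷ = 44.1981

Step 2: Calculate residual
Residual = 42.38 - 44.1981
Residual = -1.8181

Interpretation: the model overestimates the actual value by 1.8181 at this point (negative residual → observation lies below the fitted line).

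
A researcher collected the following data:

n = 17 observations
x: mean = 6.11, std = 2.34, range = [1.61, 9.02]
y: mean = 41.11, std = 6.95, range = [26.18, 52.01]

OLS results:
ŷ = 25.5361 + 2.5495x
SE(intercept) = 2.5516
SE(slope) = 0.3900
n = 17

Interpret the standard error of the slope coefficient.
The slope 2.5495 is pinned down to within about ±0.3900 (one SE) by these data — relative uncertainty 15.3%, i.e. precise.

SE(β̂₁) = 0.3900 says: if we drew many samples of n = 17 from the same population and refit each time, the fitted slopes would scatter with a standard deviation of roughly 0.3900 around the true β₁.

Relative precision:
- SE / |β̂₁| = 0.3900 / 2.5495 = 15.3%
- Rule of thumb (under 20%: precise; 20% to under 50%: moderately precise; 50% or more: imprecise) → precise

Rough 95% range (±2 SE): 2.5495 ± 0.7800 → (1.7695, 3.3295).

What drives SE(β̂₁): more residual scatter → larger SE.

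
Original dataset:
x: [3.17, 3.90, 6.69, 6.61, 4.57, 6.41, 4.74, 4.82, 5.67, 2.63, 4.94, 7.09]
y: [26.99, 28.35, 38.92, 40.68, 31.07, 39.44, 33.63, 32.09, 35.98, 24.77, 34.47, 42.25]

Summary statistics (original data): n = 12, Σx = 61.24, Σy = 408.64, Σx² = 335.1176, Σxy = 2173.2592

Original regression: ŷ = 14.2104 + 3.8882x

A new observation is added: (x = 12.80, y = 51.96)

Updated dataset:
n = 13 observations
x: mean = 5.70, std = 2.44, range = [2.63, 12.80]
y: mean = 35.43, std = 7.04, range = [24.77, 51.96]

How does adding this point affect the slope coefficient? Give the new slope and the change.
New slope β₁ = 2.7831 versus 3.8882 before: a change of -1.1051 (-28.4%).

x = 12.80 lies well outside the original x-range [2.63, 7.09] (x̄ ≈ 5.10), so this observation has high leverage and can move the slope substantially.

Step 1: Update the sums with the new point (n goes from 12 to 13)
Σx  = 61.24 + 12.80 = 74.04
Σy  = 408.64 + 51.96 = 460.60
Σx² = 335.1176 + 12.80² = 335.1176 + 163.8400 = 498.9576
Σxy = 2173.2592 + 12.80×51.96 = 2173.2592 + 665.0880 = 2838.3472

Step 2: Recompute the slope with b₁ = (nΣxy − ΣxΣy) / (nΣx² − (Σx)²)
Numerator   = 13×2838.3472 − 74.04×460.60 = 36898.5136 − 34102.8240 = 2795.6896
Denominator = 13×498.9576 − 74.04² = 6486.4488 − 5481.9216 = 1004.5272
b₁(new) = 2795.6896 / 1004.5272 = 2.7831

(Same formula on the original sums: (12×2173.2592 − 61.24×408.64) / (12×335.1176 − 61.24²) = 1053.9968 / 271.0736 = 3.8882, matching the given fit.)

Step 3: Change in slope
Δβ₁ = 2.7831 − 3.8882 = -1.1051
Relative change = -1.1051 / 3.8882 × 100% = -28.4%
→ the slope decreases when the point is added.

A high-leverage point only changes the slope if it is off the original line; here y = 51.96 is below the original trend, so the slope decreases.
In practice: examine leverage (hᵢ) and Cook's distance rather than deleting it automatically.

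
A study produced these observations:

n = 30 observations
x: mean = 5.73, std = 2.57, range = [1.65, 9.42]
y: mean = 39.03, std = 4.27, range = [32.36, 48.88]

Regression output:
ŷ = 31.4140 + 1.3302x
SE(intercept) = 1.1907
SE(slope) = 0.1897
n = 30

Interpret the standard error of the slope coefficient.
SE(β̂₁) = 0.1897 is the estimated standard deviation of the slope estimate across repeated samples; relative to β̂₁ = 1.3302 that is 14.3%, a precise estimate.

SE(β̂₁) = s / √Sxx, where s is the residual standard deviation and Sxx = Σ(x − x̄)². It is the yardstick for how far β̂₁ = 1.3302 could plausibly be from the true slope.

Relative precision:
- SE / |β̂₁| = 0.1897 / 1.3302 = 14.3%
- Rule of thumb (under 20%: precise; 20% to under 50%: moderately precise; 50% or more: imprecise) → precise

Rough 95% range (±2 SE): 1.3302 ± 0.3794 → (0.9508, 1.7096).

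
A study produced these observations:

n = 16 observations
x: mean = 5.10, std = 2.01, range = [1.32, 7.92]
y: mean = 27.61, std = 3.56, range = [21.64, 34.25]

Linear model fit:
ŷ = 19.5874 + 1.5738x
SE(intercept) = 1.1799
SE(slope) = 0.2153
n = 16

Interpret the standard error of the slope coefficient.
SE(slope) = 0.2153 measures the uncertainty in the estimated slope. The coefficient is estimated precisely (SE/|β̂₁| = 13.7%).

What SE measures:
- The standard error quantifies the sampling variability of the coefficient estimate
- It is the estimated standard deviation of β̂₁ across hypothetical repeated samples of the same size
- Smaller SE → more precise estimate

Relative precision:
- SE / |β̂₁| = 0.2153 / 1.5738 = 13.7%
- Rule of thumb (under 20%: precise; 20% to under 50%: moderately precise; 50% or more: imprecise) → precise

Link to the t-test: t = β̂₁ / SE(β̂₁) = 1.5738 / 0.2153 = 7.3098, the statistic for H₀: β₁ = 0.

What drives SE(β̂₁): more residual scatter → larger SE; larger n (here n = 16) → smaller SE; wider spread of x values → smaller SE.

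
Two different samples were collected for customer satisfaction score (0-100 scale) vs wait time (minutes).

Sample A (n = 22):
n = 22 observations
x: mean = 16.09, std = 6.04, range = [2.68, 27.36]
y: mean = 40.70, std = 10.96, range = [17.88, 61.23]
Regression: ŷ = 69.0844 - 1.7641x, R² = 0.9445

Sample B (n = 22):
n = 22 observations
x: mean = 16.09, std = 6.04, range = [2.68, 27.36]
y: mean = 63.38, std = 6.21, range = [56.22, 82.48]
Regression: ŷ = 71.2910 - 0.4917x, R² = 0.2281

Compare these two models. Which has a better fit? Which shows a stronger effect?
Model A has the better fit (R² = 0.9445 vs 0.2281). Model A shows the stronger effect (|β₁| = 1.7641 vs 0.4917).

Model Comparison:

Which explains more variance? (R²)
- Model A: R² = 0.9445 → 94.45% of variance in satisfaction score explained
- Model B: R² = 0.2281 → 22.81% of variance in satisfaction score explained
- 0.9445 > 0.2281 → Model A has the better fit

Which has the larger per-minute effect? (|β₁|)
- Model A: β₁ = -1.7641 → predicted satisfaction score falls 1.7641 points per additional minute of wait time
- Model B: β₁ = -0.4917 → predicted satisfaction score falls 0.4917 points per additional minute of wait time
- |-1.7641| > |-0.4917| → Model A shows the stronger marginal effect

Note: The two samples could reflect different populations, time periods, or measurement quality.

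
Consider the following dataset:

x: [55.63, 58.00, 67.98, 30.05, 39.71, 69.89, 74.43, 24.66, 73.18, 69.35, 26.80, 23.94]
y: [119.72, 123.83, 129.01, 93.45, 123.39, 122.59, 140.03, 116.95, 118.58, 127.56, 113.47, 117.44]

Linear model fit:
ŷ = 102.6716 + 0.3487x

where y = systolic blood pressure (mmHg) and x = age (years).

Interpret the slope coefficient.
For each additional year of age, predicted blood pressure increases by approximately 0.3487 mmHg.

β₁ = 0.3487 is the change in predicted blood pressure (mmHg) per additional year of age.

Interpretation:
- Age up by 1 year → predicted blood pressure increases by 0.3487 mmHg
- This is a linear approximation: the same per-unit change is assumed across the whole observed x range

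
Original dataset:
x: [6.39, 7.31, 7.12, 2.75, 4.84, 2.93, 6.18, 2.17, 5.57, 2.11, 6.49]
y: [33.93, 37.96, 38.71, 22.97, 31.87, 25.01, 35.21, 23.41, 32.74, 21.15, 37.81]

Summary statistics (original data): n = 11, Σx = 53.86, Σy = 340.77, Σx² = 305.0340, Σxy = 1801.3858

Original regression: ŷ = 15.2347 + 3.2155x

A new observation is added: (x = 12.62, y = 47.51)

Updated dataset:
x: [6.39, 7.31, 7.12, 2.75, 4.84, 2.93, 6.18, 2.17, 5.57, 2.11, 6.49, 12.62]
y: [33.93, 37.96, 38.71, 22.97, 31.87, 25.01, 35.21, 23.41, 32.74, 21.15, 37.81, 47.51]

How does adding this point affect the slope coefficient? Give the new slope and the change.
New slope β₁ = 2.6031 versus 3.2155 before: a change of -0.6124 (-19.0%).

x = 12.62 lies well outside the original x-range [2.11, 7.31] (x̄ ≈ 4.90), so this observation has high leverage and can move the slope substantially.

Step 1: Update the sums with the new point (n goes from 11 to 12)
Σx  = 53.86 + 12.62 = 66.48
Σy  = 340.77 + 47.51 = 388.28
Σx² = 305.0340 + 12.62² = 305.0340 + 159.2644 = 464.2984
Σxy = 1801.3858 + 12.62×47.51 = 1801.3858 + 599.5762 = 2400.9620

Step 2: Recompute the slope with b₁ = (nΣxy − ΣxΣy) / (nΣx² − (Σx)²)
Numerator   = 12×2400.9620 − 66.48×388.28 = 28811.5440 − 25812.8544 = 2998.6896
Denominator = 12×464.2984 − 66.48² = 5571.5808 − 4419.5904 = 1151.9904
b₁(new) = 2998.6896 / 1151.9904 = 2.6031

(Same formula on the original sums: (11×1801.3858 − 53.86×340.77) / (11×305.0340 − 53.86²) = 1461.3716 / 454.4744 = 3.2155, matching the given fit.)

Step 3: Change in slope
Δβ₁ = 2.6031 − 3.2155 = -0.6124
Relative change = -0.6124 / 3.2155 × 100% = -19.0%
→ the slope decreases when the point is added.

A high-leverage point only changes the slope if it is off the original line; here y = 47.51 is below the original trend, so the slope decreases.
In practice: investigate whether it comes from the same population as the rest of the sample; refit with and without it and report both if conclusions differ.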